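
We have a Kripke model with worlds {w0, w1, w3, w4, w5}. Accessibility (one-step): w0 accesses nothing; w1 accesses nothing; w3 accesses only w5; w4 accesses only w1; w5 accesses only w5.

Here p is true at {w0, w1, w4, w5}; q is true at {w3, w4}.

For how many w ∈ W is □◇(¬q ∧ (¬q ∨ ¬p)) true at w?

w0: no successors, so □◇(¬q ∧ (¬q ∨ ¬p)) holds vacuously. ✓
w1: no successors, so □◇(¬q ∧ (¬q ∨ ¬p)) holds vacuously. ✓
w3: successors {w5}; ◇(¬q ∧ (¬q ∨ ¬p)) there: w5:T. ✓
w4: successors {w1}; ◇(¬q ∧ (¬q ∨ ¬p)) there: w1:F. ✗
w5: successors {w5}; ◇(¬q ∧ (¬q ∨ ¬p)) there: w5:T. ✓
Satisfying worlds: {w0, w1, w3, w5}.

4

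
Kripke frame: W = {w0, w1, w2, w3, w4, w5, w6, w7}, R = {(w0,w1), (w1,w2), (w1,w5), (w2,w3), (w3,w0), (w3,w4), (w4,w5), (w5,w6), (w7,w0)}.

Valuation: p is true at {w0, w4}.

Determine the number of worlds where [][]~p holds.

7

w0: successors {w1}; []~p there: w1:T. ✓
w1: successors {w2, w5}; []~p there: w2:T, w5:T. ✓
w2: successors {w3}; []~p there: w3:F. ✗
w3: successors {w0, w4}; []~p there: w0:T, w4:T. ✓
w4: successors {w5}; []~p there: w5:T. ✓
w5: successors {w6}; []~p there: w6:T. ✓
w6: no successors, so [][]~p holds vacuously. ✓
w7: successors {w0}; []~p there: w0:T. ✓
Satisfying worlds: {w0, w1, w3, w4, w5, w6, w7}.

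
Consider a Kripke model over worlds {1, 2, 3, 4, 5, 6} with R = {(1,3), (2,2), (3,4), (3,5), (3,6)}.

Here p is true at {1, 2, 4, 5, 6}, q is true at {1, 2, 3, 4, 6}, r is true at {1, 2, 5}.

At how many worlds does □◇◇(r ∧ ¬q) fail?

1: successors {3}; ◇◇(r ∧ ¬q) there: 3:F. ✗
2: successors {2}; ◇◇(r ∧ ¬q) there: 2:F. ✗
3: successors {4, 5, 6}; ◇◇(r ∧ ¬q) there: 4:F, 5:F, 6:F. ✗
4: no successors, so □◇◇(r ∧ ¬q) holds vacuously. ✓
5: no successors, so □◇◇(r ∧ ¬q) holds vacuously. ✓
6: no successors, so □◇◇(r ∧ ¬q) holds vacuously. ✓
Satisfying worlds: {4, 5, 6}.
So □◇◇(r ∧ ¬q) fails at the other 3 worlds.

3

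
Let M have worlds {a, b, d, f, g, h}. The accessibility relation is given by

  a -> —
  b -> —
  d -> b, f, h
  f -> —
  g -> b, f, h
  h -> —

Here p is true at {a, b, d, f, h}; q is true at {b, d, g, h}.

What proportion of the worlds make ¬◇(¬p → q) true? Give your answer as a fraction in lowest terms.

a: ◇(¬p → q) is F. ✓
b: ◇(¬p → q) is F. ✓
d: ◇(¬p → q) is T. ✗
f: ◇(¬p → q) is F. ✓
g: ◇(¬p → q) is T. ✗
h: ◇(¬p → q) is F. ✓
That's 4 of 6 worlds, so 4/6 = 2/3.

2/3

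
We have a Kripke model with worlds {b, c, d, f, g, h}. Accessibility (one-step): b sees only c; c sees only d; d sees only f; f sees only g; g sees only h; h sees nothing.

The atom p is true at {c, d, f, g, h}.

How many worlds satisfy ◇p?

b: successors {c}; p there: c:T. ✓
c: successors {d}; p there: d:T. ✓
d: successors {f}; p there: f:T. ✓
f: successors {g}; p there: g:T. ✓
g: successors {h}; p there: h:T. ✓
h: no successors, so ◇p fails. ✗
Satisfying worlds: {b, c, d, f, g}.

5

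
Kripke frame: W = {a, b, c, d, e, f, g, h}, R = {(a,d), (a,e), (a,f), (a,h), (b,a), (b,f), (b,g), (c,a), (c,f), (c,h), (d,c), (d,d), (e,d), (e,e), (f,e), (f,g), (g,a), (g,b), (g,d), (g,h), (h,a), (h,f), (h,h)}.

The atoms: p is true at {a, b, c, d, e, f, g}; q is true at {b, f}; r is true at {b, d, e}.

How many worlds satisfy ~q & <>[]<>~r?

6

a: ~q is T, <>[]<>~r is T. ✓
b: ~q is F, <>[]<>~r is T. ✗
c: ~q is T, <>[]<>~r is T. ✓
d: ~q is T, <>[]<>~r is T. ✓
e: ~q is T, <>[]<>~r is T. ✓
f: ~q is F, <>[]<>~r is T. ✗
g: ~q is T, <>[]<>~r is T. ✓
h: ~q is T, <>[]<>~r is T. ✓
Satisfying worlds: {a, c, d, e, g, h}.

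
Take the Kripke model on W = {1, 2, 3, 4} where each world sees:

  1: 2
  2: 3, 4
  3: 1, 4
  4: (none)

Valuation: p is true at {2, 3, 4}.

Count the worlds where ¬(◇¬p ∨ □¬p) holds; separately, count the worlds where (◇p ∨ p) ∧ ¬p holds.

2 and 1

For ¬(◇¬p ∨ □¬p):
1: ◇¬p ∨ □¬p is F. ✓
2: ◇¬p ∨ □¬p is F. ✓
3: ◇¬p ∨ □¬p is T. ✗
4: ◇¬p ∨ □¬p is T. ✗
— 2 worlds.
For (◇p ∨ p) ∧ ¬p:
1: ◇p ∨ p is T, ¬p is T. ✓
2: ◇p ∨ p is T, ¬p is F. ✗
3: ◇p ∨ p is T, ¬p is F. ✗
4: ◇p ∨ p is T, ¬p is F. ✗
— 1 world.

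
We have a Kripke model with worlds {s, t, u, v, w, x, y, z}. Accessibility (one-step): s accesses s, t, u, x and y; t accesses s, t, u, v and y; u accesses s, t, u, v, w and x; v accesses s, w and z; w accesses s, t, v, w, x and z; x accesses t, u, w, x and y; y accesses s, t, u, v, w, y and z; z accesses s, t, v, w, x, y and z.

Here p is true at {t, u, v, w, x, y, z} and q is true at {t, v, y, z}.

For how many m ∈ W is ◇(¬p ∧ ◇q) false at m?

1

s: successors {s, t, u, x, y}; ¬p ∧ ◇q there: s:T, t:F, u:F, x:F, y:F. ✓
t: successors {s, t, u, v, y}; ¬p ∧ ◇q there: s:T, t:F, u:F, v:F, y:F. ✓
u: successors {s, t, u, v, w, x}; ¬p ∧ ◇q there: s:T, t:F, u:F, v:F, w:F, x:F. ✓
v: successors {s, w, z}; ¬p ∧ ◇q there: s:T, w:F, z:F. ✓
w: successors {s, t, v, w, x, z}; ¬p ∧ ◇q there: s:T, t:F, v:F, w:F, x:F, z:F. ✓
x: successors {t, u, w, x, y}; ¬p ∧ ◇q there: t:F, u:F, w:F, x:F, y:F. ✗
y: successors {s, t, u, v, w, y, z}; ¬p ∧ ◇q there: s:T, t:F, u:F, v:F, w:F, y:F, z:F. ✓
z: successors {s, t, v, w, x, y, z}; ¬p ∧ ◇q there: s:T, t:F, v:F, w:F, x:F, y:F, z:F. ✓
Satisfying worlds: {s, t, u, v, w, y, z}.
So ◇(¬p ∧ ◇q) fails at the other 1 world.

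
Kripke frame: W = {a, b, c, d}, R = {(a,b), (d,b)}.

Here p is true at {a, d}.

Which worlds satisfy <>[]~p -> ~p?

{b, c}

a: <>[]~p is T, ~p is F. ✗
b: <>[]~p is F, ~p is T. ✓
c: <>[]~p is F, ~p is T. ✓
d: <>[]~p is T, ~p is F. ✗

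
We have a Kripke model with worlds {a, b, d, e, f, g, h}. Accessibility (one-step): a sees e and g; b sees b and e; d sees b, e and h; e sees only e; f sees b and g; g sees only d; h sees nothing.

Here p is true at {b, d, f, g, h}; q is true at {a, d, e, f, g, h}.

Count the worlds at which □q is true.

a: successors {e, g}; q there: e:T, g:T. ✓
b: successors {b, e}; q there: b:F, e:T. ✗
d: successors {b, e, h}; q there: b:F, e:T, h:T. ✗
e: successors {e}; q there: e:T. ✓
f: successors {b, g}; q there: b:F, g:T. ✗
g: successors {d}; q there: d:T. ✓
h: no successors, so □q holds vacuously. ✓
Satisfying worlds: {a, e, g, h}.

4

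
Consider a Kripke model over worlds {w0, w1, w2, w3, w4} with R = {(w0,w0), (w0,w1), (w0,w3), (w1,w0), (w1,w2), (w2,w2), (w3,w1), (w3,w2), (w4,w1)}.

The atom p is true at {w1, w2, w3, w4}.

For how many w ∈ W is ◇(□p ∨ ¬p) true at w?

4

w0: successors {w0, w1, w3}; □p ∨ ¬p there: w0:T, w1:F, w3:T. ✓
w1: successors {w0, w2}; □p ∨ ¬p there: w0:T, w2:T. ✓
w2: successors {w2}; □p ∨ ¬p there: w2:T. ✓
w3: successors {w1, w2}; □p ∨ ¬p there: w1:F, w2:T. ✓
w4: successors {w1}; □p ∨ ¬p there: w1:F. ✗
Satisfying worlds: {w0, w1, w2, w3}.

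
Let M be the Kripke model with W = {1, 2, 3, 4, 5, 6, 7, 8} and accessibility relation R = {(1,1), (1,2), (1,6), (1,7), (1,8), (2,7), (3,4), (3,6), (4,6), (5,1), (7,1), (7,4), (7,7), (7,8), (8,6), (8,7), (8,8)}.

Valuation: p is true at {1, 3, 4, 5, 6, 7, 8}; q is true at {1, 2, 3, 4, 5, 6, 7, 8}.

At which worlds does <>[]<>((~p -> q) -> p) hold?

1: successors {1, 2, 6, 7, 8}; []<>((~p -> q) -> p) there: 1:F, 2:T, 6:T, 7:T, 8:F. ✓
2: successors {7}; []<>((~p -> q) -> p) there: 7:T. ✓
3: successors {4, 6}; []<>((~p -> q) -> p) there: 4:F, 6:T. ✓
4: successors {6}; []<>((~p -> q) -> p) there: 6:T. ✓
5: successors {1}; []<>((~p -> q) -> p) there: 1:F. ✗
6: no successors, so <>[]<>((~p -> q) -> p) fails. ✗
7: successors {1, 4, 7, 8}; []<>((~p -> q) -> p) there: 1:F, 4:F, 7:T, 8:F. ✓
8: successors {6, 7, 8}; []<>((~p -> q) -> p) there: 6:T, 7:T, 8:F. ✓

{1, 2, 3, 4, 7, 8}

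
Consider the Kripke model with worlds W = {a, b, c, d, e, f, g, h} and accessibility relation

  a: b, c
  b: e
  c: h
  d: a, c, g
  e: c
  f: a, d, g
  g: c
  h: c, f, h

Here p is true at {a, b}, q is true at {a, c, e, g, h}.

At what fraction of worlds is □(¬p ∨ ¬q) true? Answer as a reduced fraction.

a: successors {b, c}; ¬p ∨ ¬q there: b:T, c:T. ✓
b: successors {e}; ¬p ∨ ¬q there: e:T. ✓
c: successors {h}; ¬p ∨ ¬q there: h:T. ✓
d: successors {a, c, g}; ¬p ∨ ¬q there: a:F, c:T, g:T. ✗
e: successors {c}; ¬p ∨ ¬q there: c:T. ✓
f: successors {a, d, g}; ¬p ∨ ¬q there: a:F, d:T, g:T. ✗
g: successors {c}; ¬p ∨ ¬q there: c:T. ✓
h: successors {c, f, h}; ¬p ∨ ¬q there: c:T, f:T, h:T. ✓
That's 6 of 8 worlds, so 6/8 = 3/4.

3/4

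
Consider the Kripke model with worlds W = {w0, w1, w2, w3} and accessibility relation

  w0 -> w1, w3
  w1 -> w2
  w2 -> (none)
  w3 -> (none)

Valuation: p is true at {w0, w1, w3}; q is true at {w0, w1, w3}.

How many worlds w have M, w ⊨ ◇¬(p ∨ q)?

w0: successors {w1, w3}; ¬(p ∨ q) there: w1:F, w3:F. ✗
w1: successors {w2}; ¬(p ∨ q) there: w2:T. ✓
w2: no successors, so ◇¬(p ∨ q) fails. ✗
w3: no successors, so ◇¬(p ∨ q) fails. ✗
Satisfying worlds: {w1}.

1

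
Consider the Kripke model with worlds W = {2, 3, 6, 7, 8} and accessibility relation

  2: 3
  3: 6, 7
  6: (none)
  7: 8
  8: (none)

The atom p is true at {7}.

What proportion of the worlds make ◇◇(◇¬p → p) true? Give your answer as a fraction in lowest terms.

2: successors {3}; ◇(◇¬p → p) there: 3:T. ✓
3: successors {6, 7}; ◇(◇¬p → p) there: 6:F, 7:T. ✓
6: no successors, so ◇◇(◇¬p → p) fails. ✗
7: successors {8}; ◇(◇¬p → p) there: 8:F. ✗
8: no successors, so ◇◇(◇¬p → p) fails. ✗
That's 2 of 5 worlds, so 2/5.

2/5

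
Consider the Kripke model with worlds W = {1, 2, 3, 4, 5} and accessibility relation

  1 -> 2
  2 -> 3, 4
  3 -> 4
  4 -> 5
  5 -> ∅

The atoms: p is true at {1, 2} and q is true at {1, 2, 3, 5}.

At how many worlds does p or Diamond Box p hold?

1: p is T, Diamond Box p is F. ✓
2: p is T, Diamond Box p is F. ✓
3: p is F, Diamond Box p is F. ✗
4: p is F, Diamond Box p is T. ✓
5: p is F, Diamond Box p is F. ✗
Satisfying worlds: {1, 2, 4}.

3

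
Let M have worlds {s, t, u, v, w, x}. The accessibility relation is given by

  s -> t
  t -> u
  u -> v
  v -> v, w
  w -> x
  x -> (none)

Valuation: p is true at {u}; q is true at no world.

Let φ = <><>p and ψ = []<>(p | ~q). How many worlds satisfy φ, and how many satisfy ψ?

1 and 5

For <><>p:
s: successors {t}; <>p there: t:T. ✓
t: successors {u}; <>p there: u:F. ✗
u: successors {v}; <>p there: v:F. ✗
v: successors {v, w}; <>p there: v:F, w:F. ✗
w: successors {x}; <>p there: x:F. ✗
x: no successors, so <><>p fails. ✗
— 1 world.
For []<>(p | ~q):
s: successors {t}; <>(p | ~q) there: t:T. ✓
t: successors {u}; <>(p | ~q) there: u:T. ✓
u: successors {v}; <>(p | ~q) there: v:T. ✓
v: successors {v, w}; <>(p | ~q) there: v:T, w:T. ✓
w: successors {x}; <>(p | ~q) there: x:F. ✗
x: no successors, so []<>(p | ~q) holds vacuously. ✓
— 5 worlds.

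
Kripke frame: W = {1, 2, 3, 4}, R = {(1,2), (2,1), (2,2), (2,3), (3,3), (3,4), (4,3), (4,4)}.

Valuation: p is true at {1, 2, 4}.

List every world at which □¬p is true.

1: successors {2}; ¬p there: 2:F. ✗
2: successors {1, 2, 3}; ¬p there: 1:F, 2:F, 3:T. ✗
3: successors {3, 4}; ¬p there: 3:T, 4:F. ✗
4: successors {3, 4}; ¬p there: 3:T, 4:F. ✗

∅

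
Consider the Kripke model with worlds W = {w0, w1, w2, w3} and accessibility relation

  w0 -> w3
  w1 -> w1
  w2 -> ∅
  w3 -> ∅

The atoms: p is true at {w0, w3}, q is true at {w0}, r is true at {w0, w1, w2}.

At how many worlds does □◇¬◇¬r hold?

3

w0: successors {w3}; ◇¬◇¬r there: w3:F. ✗
w1: successors {w1}; ◇¬◇¬r there: w1:T. ✓
w2: no successors, so □◇¬◇¬r holds vacuously. ✓
w3: no successors, so □◇¬◇¬r holds vacuously. ✓
Satisfying worlds: {w1, w2, w3}.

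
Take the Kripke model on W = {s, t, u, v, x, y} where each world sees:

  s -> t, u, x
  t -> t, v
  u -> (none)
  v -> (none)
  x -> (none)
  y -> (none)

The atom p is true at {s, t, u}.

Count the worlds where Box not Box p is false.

s: successors {t, u, x}; not Box p there: t:T, u:F, x:F. ✗
t: successors {t, v}; not Box p there: t:T, v:F. ✗
u: no successors, so Box not Box p holds vacuously. ✓
v: no successors, so Box not Box p holds vacuously. ✓
x: no successors, so Box not Box p holds vacuously. ✓
y: no successors, so Box not Box p holds vacuously. ✓
Satisfying worlds: {u, v, x, y}.
So Box not Box p fails at the other 2 worlds.

2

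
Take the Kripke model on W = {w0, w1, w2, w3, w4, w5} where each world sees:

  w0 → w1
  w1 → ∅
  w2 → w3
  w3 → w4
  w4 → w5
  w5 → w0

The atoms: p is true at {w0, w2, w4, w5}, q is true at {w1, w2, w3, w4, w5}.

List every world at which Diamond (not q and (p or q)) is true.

{w5}

w0: successors {w1}; not q and (p or q) there: w1:F. ✗
w1: no successors, so Diamond (not q and (p or q)) fails. ✗
w2: successors {w3}; not q and (p or q) there: w3:F. ✗
w3: successors {w4}; not q and (p or q) there: w4:F. ✗
w4: successors {w5}; not q and (p or q) there: w5:F. ✗
w5: successors {w0}; not q and (p or q) there: w0:T. ✓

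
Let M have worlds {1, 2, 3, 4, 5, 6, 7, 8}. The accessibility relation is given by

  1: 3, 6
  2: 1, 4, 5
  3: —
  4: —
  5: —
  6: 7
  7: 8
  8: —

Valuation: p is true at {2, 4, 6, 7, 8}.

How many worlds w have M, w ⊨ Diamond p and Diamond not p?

2

1: Diamond p is T, Diamond not p is T. ✓
2: Diamond p is T, Diamond not p is T. ✓
3: Diamond p is F, Diamond not p is F. ✗
4: Diamond p is F, Diamond not p is F. ✗
5: Diamond p is F, Diamond not p is F. ✗
6: Diamond p is T, Diamond not p is F. ✗
7: Diamond p is T, Diamond not p is F. ✗
8: Diamond p is F, Diamond not p is F. ✗
Satisfying worlds: {1, 2}.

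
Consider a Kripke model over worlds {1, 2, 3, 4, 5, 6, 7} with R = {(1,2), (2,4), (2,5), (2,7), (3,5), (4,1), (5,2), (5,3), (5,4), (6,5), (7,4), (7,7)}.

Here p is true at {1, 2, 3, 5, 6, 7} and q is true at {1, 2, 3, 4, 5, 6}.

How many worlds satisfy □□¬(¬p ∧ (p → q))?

1

1: successors {2}; □¬(¬p ∧ (p → q)) there: 2:F. ✗
2: successors {4, 5, 7}; □¬(¬p ∧ (p → q)) there: 4:T, 5:F, 7:F. ✗
3: successors {5}; □¬(¬p ∧ (p → q)) there: 5:F. ✗
4: successors {1}; □¬(¬p ∧ (p → q)) there: 1:T. ✓
5: successors {2, 3, 4}; □¬(¬p ∧ (p → q)) there: 2:F, 3:T, 4:T. ✗
6: successors {5}; □¬(¬p ∧ (p → q)) there: 5:F. ✗
7: successors {4, 7}; □¬(¬p ∧ (p → q)) there: 4:T, 7:F. ✗
Satisfying worlds: {4}.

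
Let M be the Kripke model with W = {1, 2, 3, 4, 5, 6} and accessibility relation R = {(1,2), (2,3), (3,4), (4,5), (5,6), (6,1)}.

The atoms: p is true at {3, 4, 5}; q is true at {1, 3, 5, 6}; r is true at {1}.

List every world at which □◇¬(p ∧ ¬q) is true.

{1, 3, 4, 5, 6}

1: successors {2}; ◇¬(p ∧ ¬q) there: 2:T. ✓
2: successors {3}; ◇¬(p ∧ ¬q) there: 3:F. ✗
3: successors {4}; ◇¬(p ∧ ¬q) there: 4:T. ✓
4: successors {5}; ◇¬(p ∧ ¬q) there: 5:T. ✓
5: successors {6}; ◇¬(p ∧ ¬q) there: 6:T. ✓
6: successors {1}; ◇¬(p ∧ ¬q) there: 1:T. ✓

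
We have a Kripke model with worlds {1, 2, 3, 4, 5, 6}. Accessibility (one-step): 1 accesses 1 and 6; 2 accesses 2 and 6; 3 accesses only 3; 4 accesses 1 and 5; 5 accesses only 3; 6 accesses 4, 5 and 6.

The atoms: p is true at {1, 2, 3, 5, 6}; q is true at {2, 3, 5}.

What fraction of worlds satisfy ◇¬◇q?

1: successors {1, 6}; ¬◇q there: 1:T, 6:F. ✓
2: successors {2, 6}; ¬◇q there: 2:F, 6:F. ✗
3: successors {3}; ¬◇q there: 3:F. ✗
4: successors {1, 5}; ¬◇q there: 1:T, 5:F. ✓
5: successors {3}; ¬◇q there: 3:F. ✗
6: successors {4, 5, 6}; ¬◇q there: 4:F, 5:F, 6:F. ✗
That's 2 of 6 worlds, so 2/6 = 1/3.

1/3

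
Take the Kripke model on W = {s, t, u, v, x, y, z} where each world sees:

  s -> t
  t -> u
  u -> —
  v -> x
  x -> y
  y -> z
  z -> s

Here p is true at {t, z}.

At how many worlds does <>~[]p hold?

3

s: successors {t}; ~[]p there: t:T. ✓
t: successors {u}; ~[]p there: u:F. ✗
u: no successors, so <>~[]p fails. ✗
v: successors {x}; ~[]p there: x:T. ✓
x: successors {y}; ~[]p there: y:F. ✗
y: successors {z}; ~[]p there: z:T. ✓
z: successors {s}; ~[]p there: s:F. ✗
Satisfying worlds: {s, v, y}.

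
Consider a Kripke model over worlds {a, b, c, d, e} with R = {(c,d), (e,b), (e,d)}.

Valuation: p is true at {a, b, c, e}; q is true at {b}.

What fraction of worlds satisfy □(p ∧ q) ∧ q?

1/5

a: □(p ∧ q) is T, q is F. ✗
b: □(p ∧ q) is T, q is T. ✓
c: □(p ∧ q) is F, q is F. ✗
d: □(p ∧ q) is T, q is F. ✗
e: □(p ∧ q) is F, q is F. ✗
That's 1 of 5 worlds, so 1/5.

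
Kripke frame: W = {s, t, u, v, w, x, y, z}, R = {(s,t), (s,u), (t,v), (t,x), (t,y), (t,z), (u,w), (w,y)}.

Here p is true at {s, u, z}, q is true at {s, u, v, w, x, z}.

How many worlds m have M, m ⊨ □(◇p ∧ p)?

s: successors {t, u}; ◇p ∧ p there: t:F, u:F. ✗
t: successors {v, x, y, z}; ◇p ∧ p there: v:F, x:F, y:F, z:F. ✗
u: successors {w}; ◇p ∧ p there: w:F. ✗
v: no successors, so □(◇p ∧ p) holds vacuously. ✓
w: successors {y}; ◇p ∧ p there: y:F. ✗
x: no successors, so □(◇p ∧ p) holds vacuously. ✓
y: no successors, so □(◇p ∧ p) holds vacuously. ✓
z: no successors, so □(◇p ∧ p) holds vacuously. ✓
Satisfying worlds: {v, x, y, z}.

4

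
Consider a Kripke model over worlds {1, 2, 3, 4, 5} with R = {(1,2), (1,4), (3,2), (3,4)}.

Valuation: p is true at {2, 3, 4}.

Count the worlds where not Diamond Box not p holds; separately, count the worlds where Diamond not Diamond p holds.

For not Diamond Box not p:
1: Diamond Box not p is T. ✗
2: Diamond Box not p is F. ✓
3: Diamond Box not p is T. ✗
4: Diamond Box not p is F. ✓
5: Diamond Box not p is F. ✓
— 3 worlds.
For Diamond not Diamond p:
1: successors {2, 4}; not Diamond p there: 2:T, 4:T. ✓
2: no successors, so Diamond not Diamond p fails. ✗
3: successors {2, 4}; not Diamond p there: 2:T, 4:T. ✓
4: no successors, so Diamond not Diamond p fails. ✗
5: no successors, so Diamond not Diamond p fails. ✗
— 2 worlds.

3 and 2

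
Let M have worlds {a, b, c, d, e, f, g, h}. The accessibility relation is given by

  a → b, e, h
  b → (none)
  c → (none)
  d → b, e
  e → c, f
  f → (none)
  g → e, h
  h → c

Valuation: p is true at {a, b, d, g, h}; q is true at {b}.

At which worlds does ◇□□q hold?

a: successors {b, e, h}; □□q there: b:T, e:T, h:T. ✓
b: no successors, so ◇□□q fails. ✗
c: no successors, so ◇□□q fails. ✗
d: successors {b, e}; □□q there: b:T, e:T. ✓
e: successors {c, f}; □□q there: c:T, f:T. ✓
f: no successors, so ◇□□q fails. ✗
g: successors {e, h}; □□q there: e:T, h:T. ✓
h: successors {c}; □□q there: c:T. ✓

{a, d, e, g, h}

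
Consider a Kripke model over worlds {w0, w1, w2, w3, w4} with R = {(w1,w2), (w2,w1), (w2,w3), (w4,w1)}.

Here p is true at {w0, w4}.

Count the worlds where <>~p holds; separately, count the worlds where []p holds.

For <>~p:
w0: no successors, so <>~p fails. ✗
w1: successors {w2}; ~p there: w2:T. ✓
w2: successors {w1, w3}; ~p there: w1:T, w3:T. ✓
w3: no successors, so <>~p fails. ✗
w4: successors {w1}; ~p there: w1:T. ✓
— 3 worlds.
For []p:
w0: no successors, so []p holds vacuously. ✓
w1: successors {w2}; p there: w2:F. ✗
w2: successors {w1, w3}; p there: w1:F, w3:F. ✗
w3: no successors, so []p holds vacuously. ✓
w4: successors {w1}; p there: w1:F. ✗
— 2 worlds.

3 and 2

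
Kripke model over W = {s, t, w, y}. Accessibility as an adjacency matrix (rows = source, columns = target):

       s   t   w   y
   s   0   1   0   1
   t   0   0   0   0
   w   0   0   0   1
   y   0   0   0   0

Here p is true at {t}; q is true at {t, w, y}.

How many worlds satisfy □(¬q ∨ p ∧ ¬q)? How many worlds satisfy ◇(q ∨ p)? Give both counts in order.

For □(¬q ∨ p ∧ ¬q):
s: successors {t, y}; ¬q ∨ p ∧ ¬q there: t:F, y:F. ✗
t: no successors, so □(¬q ∨ p ∧ ¬q) holds vacuously. ✓
w: successors {y}; ¬q ∨ p ∧ ¬q there: y:F. ✗
y: no successors, so □(¬q ∨ p ∧ ¬q) holds vacuously. ✓
— 2 worlds.
For ◇(q ∨ p):
s: successors {t, y}; q ∨ p there: t:T, y:T. ✓
t: no successors, so ◇(q ∨ p) fails. ✗
w: successors {y}; q ∨ p there: y:T. ✓
y: no successors, so ◇(q ∨ p) fails. ✗
— 2 worlds.

2 and 2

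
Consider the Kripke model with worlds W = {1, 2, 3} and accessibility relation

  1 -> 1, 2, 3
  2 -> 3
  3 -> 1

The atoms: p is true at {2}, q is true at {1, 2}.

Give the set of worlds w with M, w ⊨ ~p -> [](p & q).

{2}

1: ~p is T, [](p & q) is F. ✗
2: ~p is F, [](p & q) is F. ✓
3: ~p is T, [](p & q) is F. ✗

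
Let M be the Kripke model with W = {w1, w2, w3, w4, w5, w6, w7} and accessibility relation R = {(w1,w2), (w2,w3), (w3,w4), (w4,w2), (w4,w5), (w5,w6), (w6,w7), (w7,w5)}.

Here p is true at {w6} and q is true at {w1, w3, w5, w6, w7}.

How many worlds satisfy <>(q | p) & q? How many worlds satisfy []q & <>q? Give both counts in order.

For <>(q | p) & q:
w1: <>(q | p) is F, q is T. ✗
w2: <>(q | p) is T, q is F. ✗
w3: <>(q | p) is F, q is T. ✗
w4: <>(q | p) is T, q is F. ✗
w5: <>(q | p) is T, q is T. ✓
w6: <>(q | p) is T, q is T. ✓
w7: <>(q | p) is T, q is T. ✓
— 3 worlds.
For []q & <>q:
w1: []q is F, <>q is F. ✗
w2: []q is T, <>q is T. ✓
w3: []q is F, <>q is F. ✗
w4: []q is F, <>q is T. ✗
w5: []q is T, <>q is T. ✓
w6: []q is T, <>q is T. ✓
w7: []q is T, <>q is T. ✓
— 4 worlds.

3 and 4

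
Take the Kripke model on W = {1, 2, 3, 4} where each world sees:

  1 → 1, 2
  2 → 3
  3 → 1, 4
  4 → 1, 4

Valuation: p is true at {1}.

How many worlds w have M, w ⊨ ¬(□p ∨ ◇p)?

1

1: □p ∨ ◇p is T. ✗
2: □p ∨ ◇p is F. ✓
3: □p ∨ ◇p is T. ✗
4: □p ∨ ◇p is T. ✗
Satisfying worlds: {2}.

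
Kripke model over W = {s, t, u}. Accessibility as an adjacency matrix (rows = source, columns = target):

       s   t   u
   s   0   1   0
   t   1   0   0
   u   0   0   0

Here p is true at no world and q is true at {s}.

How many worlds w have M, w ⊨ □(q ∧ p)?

1

s: successors {t}; q ∧ p there: t:F. ✗
t: successors {s}; q ∧ p there: s:F. ✗
u: no successors, so □(q ∧ p) holds vacuously. ✓
Satisfying worlds: {u}.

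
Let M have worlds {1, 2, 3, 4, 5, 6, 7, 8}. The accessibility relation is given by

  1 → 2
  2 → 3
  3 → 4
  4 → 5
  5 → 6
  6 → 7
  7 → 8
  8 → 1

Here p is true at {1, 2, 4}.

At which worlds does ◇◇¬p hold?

1: successors {2}; ◇¬p there: 2:T. ✓
2: successors {3}; ◇¬p there: 3:F. ✗
3: successors {4}; ◇¬p there: 4:T. ✓
4: successors {5}; ◇¬p there: 5:T. ✓
5: successors {6}; ◇¬p there: 6:T. ✓
6: successors {7}; ◇¬p there: 7:T. ✓
7: successors {8}; ◇¬p there: 8:F. ✗
8: successors {1}; ◇¬p there: 1:F. ✗

{1, 3, 4, 5, 6}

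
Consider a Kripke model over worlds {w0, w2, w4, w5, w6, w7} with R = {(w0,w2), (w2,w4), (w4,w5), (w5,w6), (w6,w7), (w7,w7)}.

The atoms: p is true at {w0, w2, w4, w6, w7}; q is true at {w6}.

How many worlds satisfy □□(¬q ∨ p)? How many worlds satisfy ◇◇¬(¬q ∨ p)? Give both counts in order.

For □□(¬q ∨ p):
w0: successors {w2}; □(¬q ∨ p) there: w2:T. ✓
w2: successors {w4}; □(¬q ∨ p) there: w4:T. ✓
w4: successors {w5}; □(¬q ∨ p) there: w5:T. ✓
w5: successors {w6}; □(¬q ∨ p) there: w6:T. ✓
w6: successors {w7}; □(¬q ∨ p) there: w7:T. ✓
w7: successors {w7}; □(¬q ∨ p) there: w7:T. ✓
— 6 worlds.
For ◇◇¬(¬q ∨ p):
w0: successors {w2}; ◇¬(¬q ∨ p) there: w2:F. ✗
w2: successors {w4}; ◇¬(¬q ∨ p) there: w4:F. ✗
w4: successors {w5}; ◇¬(¬q ∨ p) there: w5:F. ✗
w5: successors {w6}; ◇¬(¬q ∨ p) there: w6:F. ✗
w6: successors {w7}; ◇¬(¬q ∨ p) there: w7:F. ✗
w7: successors {w7}; ◇¬(¬q ∨ p) there: w7:F. ✗
— 0 worlds.

6 and 0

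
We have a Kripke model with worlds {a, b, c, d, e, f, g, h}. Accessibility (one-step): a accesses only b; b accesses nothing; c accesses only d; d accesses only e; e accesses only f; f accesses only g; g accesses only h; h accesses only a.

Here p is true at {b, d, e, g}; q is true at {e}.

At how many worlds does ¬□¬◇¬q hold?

a: □¬◇¬q is T. ✗
b: □¬◇¬q is T. ✗
c: □¬◇¬q is T. ✗
d: □¬◇¬q is F. ✓
e: □¬◇¬q is F. ✓
f: □¬◇¬q is F. ✓
g: □¬◇¬q is F. ✓
h: □¬◇¬q is F. ✓
Satisfying worlds: {d, e, f, g, h}.

5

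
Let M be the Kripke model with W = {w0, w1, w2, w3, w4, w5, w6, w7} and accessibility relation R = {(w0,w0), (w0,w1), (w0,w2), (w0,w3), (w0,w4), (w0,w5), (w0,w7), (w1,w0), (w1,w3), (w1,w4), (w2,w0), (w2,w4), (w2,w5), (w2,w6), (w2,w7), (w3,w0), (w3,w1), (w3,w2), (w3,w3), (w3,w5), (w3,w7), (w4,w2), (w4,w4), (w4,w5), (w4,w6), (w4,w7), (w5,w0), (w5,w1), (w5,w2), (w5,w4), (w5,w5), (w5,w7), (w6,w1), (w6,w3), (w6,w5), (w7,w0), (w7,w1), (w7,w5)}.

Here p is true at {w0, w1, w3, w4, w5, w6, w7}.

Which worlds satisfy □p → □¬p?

w0: □p is F, □¬p is F. ✓
w1: □p is T, □¬p is F. ✗
w2: □p is T, □¬p is F. ✗
w3: □p is F, □¬p is F. ✓
w4: □p is F, □¬p is F. ✓
w5: □p is F, □¬p is F. ✓
w6: □p is T, □¬p is F. ✗
w7: □p is T, □¬p is F. ✗

{w0, w3, w4, w5}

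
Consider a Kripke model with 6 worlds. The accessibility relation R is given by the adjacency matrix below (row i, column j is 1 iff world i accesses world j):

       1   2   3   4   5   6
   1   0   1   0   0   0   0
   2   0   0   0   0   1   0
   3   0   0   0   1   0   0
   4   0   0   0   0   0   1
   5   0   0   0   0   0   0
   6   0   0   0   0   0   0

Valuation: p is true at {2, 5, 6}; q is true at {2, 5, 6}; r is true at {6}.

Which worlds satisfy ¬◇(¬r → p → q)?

{5, 6}

1: ◇(¬r → p → q) is T. ✗
2: ◇(¬r → p → q) is T. ✗
3: ◇(¬r → p → q) is T. ✗
4: ◇(¬r → p → q) is T. ✗
5: ◇(¬r → p → q) is F. ✓
6: ◇(¬r → p → q) is F. ✓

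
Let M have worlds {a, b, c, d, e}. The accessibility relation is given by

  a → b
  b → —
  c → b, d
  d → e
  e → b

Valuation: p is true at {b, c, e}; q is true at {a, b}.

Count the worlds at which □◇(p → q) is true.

a: successors {b}; ◇(p → q) there: b:F. ✗
b: no successors, so □◇(p → q) holds vacuously. ✓
c: successors {b, d}; ◇(p → q) there: b:F, d:F. ✗
d: successors {e}; ◇(p → q) there: e:T. ✓
e: successors {b}; ◇(p → q) there: b:F. ✗
Satisfying worlds: {b, d}.

2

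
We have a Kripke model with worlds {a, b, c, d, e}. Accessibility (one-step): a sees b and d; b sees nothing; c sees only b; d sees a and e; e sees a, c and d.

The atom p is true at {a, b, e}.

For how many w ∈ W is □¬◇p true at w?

a: successors {b, d}; ¬◇p there: b:T, d:F. ✗
b: no successors, so □¬◇p holds vacuously. ✓
c: successors {b}; ¬◇p there: b:T. ✓
d: successors {a, e}; ¬◇p there: a:F, e:F. ✗
e: successors {a, c, d}; ¬◇p there: a:F, c:F, d:F. ✗
Satisfying worlds: {b, c}.

2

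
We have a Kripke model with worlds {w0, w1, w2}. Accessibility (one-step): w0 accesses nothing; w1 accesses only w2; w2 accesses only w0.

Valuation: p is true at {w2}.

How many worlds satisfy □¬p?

w0: no successors, so □¬p holds vacuously. ✓
w1: successors {w2}; ¬p there: w2:F. ✗
w2: successors {w0}; ¬p there: w0:T. ✓
Satisfying worlds: {w0, w2}.

2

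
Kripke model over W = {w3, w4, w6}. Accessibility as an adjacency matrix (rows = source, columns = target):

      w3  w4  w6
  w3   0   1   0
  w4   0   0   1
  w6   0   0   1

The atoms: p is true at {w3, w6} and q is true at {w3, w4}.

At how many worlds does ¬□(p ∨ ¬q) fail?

2

w3: □(p ∨ ¬q) is F. ✓
w4: □(p ∨ ¬q) is T. ✗
w6: □(p ∨ ¬q) is T. ✗
Satisfying worlds: {w3}.
So ¬□(p ∨ ¬q) fails at the other 2 worlds.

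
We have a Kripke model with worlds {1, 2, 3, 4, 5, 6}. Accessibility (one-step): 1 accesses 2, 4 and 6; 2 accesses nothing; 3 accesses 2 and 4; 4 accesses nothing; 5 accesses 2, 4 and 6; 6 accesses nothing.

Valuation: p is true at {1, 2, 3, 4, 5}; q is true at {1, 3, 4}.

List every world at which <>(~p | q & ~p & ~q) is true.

{1, 5}

1: successors {2, 4, 6}; ~p | q & ~p & ~q there: 2:F, 4:F, 6:T. ✓
2: no successors, so <>(~p | q & ~p & ~q) fails. ✗
3: successors {2, 4}; ~p | q & ~p & ~q there: 2:F, 4:F. ✗
4: no successors, so <>(~p | q & ~p & ~q) fails. ✗
5: successors {2, 4, 6}; ~p | q & ~p & ~q there: 2:F, 4:F, 6:T. ✓
6: no successors, so <>(~p | q & ~p & ~q) fails. ✗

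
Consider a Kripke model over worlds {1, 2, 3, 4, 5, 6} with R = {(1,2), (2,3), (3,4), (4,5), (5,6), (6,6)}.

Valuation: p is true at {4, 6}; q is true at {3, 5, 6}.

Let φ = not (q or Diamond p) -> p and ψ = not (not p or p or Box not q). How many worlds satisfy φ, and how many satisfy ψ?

For not (q or Diamond p) -> p:
1: not (q or Diamond p) is T, p is F. ✗
2: not (q or Diamond p) is T, p is F. ✗
3: not (q or Diamond p) is F, p is F. ✓
4: not (q or Diamond p) is T, p is T. ✓
5: not (q or Diamond p) is F, p is F. ✓
6: not (q or Diamond p) is F, p is T. ✓
— 4 worlds.
For not (not p or p or Box not q):
1: not p or p or Box not q is T. ✗
2: not p or p or Box not q is T. ✗
3: not p or p or Box not q is T. ✗
4: not p or p or Box not q is T. ✗
5: not p or p or Box not q is T. ✗
6: not p or p or Box not q is T. ✗
— 0 worlds.

4 and 0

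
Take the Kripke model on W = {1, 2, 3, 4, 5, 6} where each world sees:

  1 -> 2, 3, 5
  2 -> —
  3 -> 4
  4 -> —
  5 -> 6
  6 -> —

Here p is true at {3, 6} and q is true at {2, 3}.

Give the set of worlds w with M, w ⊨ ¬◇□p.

{2, 4, 6}

1: ◇□p is T. ✗
2: ◇□p is F. ✓
3: ◇□p is T. ✗
4: ◇□p is F. ✓
5: ◇□p is T. ✗
6: ◇□p is F. ✓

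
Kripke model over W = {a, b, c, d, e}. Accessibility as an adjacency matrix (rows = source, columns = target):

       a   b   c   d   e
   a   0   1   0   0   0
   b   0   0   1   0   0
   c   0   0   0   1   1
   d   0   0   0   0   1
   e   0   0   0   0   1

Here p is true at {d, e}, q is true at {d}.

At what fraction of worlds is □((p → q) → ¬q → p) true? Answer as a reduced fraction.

a: successors {b}; (p → q) → ¬q → p there: b:F. ✗
b: successors {c}; (p → q) → ¬q → p there: c:F. ✗
c: successors {d, e}; (p → q) → ¬q → p there: d:T, e:T. ✓
d: successors {e}; (p → q) → ¬q → p there: e:T. ✓
e: successors {e}; (p → q) → ¬q → p there: e:T. ✓
That's 3 of 5 worlds, so 3/5.

3/5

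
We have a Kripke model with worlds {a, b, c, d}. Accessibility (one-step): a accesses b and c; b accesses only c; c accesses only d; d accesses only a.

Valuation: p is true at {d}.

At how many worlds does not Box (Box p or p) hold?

a: Box (Box p or p) is F. ✓
b: Box (Box p or p) is T. ✗
c: Box (Box p or p) is T. ✗
d: Box (Box p or p) is F. ✓
Satisfying worlds: {a, d}.

2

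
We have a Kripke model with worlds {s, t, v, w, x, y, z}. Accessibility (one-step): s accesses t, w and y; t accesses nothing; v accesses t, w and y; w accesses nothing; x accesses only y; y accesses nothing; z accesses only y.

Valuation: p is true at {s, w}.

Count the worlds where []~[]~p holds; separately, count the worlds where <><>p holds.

3 and 0

For []~[]~p:
s: successors {t, w, y}; ~[]~p there: t:F, w:F, y:F. ✗
t: no successors, so []~[]~p holds vacuously. ✓
v: successors {t, w, y}; ~[]~p there: t:F, w:F, y:F. ✗
w: no successors, so []~[]~p holds vacuously. ✓
x: successors {y}; ~[]~p there: y:F. ✗
y: no successors, so []~[]~p holds vacuously. ✓
z: successors {y}; ~[]~p there: y:F. ✗
— 3 worlds.
For <><>p:
s: successors {t, w, y}; <>p there: t:F, w:F, y:F. ✗
t: no successors, so <><>p fails. ✗
v: successors {t, w, y}; <>p there: t:F, w:F, y:F. ✗
w: no successors, so <><>p fails. ✗
x: successors {y}; <>p there: y:F. ✗
y: no successors, so <><>p fails. ✗
z: successors {y}; <>p there: y:F. ✗
— 0 worlds.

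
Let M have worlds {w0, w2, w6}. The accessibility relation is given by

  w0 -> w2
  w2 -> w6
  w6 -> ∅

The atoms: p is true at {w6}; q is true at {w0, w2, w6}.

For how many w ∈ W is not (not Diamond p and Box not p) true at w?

w0: not Diamond p and Box not p is T. ✗
w2: not Diamond p and Box not p is F. ✓
w6: not Diamond p and Box not p is T. ✗
Satisfying worlds: {w2}.

1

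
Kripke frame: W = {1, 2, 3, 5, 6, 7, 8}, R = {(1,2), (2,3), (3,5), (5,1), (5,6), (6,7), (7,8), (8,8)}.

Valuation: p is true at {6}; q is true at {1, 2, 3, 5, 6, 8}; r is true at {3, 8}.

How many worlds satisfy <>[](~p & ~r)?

2

1: successors {2}; [](~p & ~r) there: 2:F. ✗
2: successors {3}; [](~p & ~r) there: 3:T. ✓
3: successors {5}; [](~p & ~r) there: 5:F. ✗
5: successors {1, 6}; [](~p & ~r) there: 1:T, 6:T. ✓
6: successors {7}; [](~p & ~r) there: 7:F. ✗
7: successors {8}; [](~p & ~r) there: 8:F. ✗
8: successors {8}; [](~p & ~r) there: 8:F. ✗
Satisfying worlds: {2, 5}.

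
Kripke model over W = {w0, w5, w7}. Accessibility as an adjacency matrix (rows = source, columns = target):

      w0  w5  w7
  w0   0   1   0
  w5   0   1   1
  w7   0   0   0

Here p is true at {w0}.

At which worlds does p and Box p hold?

w0: p is T, Box p is F. ✗
w5: p is F, Box p is F. ✗
w7: p is F, Box p is T. ✗

∅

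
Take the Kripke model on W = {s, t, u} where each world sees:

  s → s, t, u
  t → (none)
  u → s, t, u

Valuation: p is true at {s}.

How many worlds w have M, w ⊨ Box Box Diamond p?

s: successors {s, t, u}; Box Diamond p there: s:F, t:T, u:F. ✗
t: no successors, so Box Box Diamond p holds vacuously. ✓
u: successors {s, t, u}; Box Diamond p there: s:F, t:T, u:F. ✗
Satisfying worlds: {t}.

1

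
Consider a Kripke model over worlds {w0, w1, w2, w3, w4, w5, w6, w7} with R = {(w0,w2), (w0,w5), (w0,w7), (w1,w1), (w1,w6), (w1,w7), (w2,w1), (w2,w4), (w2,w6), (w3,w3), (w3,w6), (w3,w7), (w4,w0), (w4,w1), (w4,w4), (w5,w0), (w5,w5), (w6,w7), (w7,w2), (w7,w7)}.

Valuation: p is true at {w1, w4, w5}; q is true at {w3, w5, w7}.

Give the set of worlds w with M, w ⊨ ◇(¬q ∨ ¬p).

w0: successors {w2, w5, w7}; ¬q ∨ ¬p there: w2:T, w5:F, w7:T. ✓
w1: successors {w1, w6, w7}; ¬q ∨ ¬p there: w1:T, w6:T, w7:T. ✓
w2: successors {w1, w4, w6}; ¬q ∨ ¬p there: w1:T, w4:T, w6:T. ✓
w3: successors {w3, w6, w7}; ¬q ∨ ¬p there: w3:T, w6:T, w7:T. ✓
w4: successors {w0, w1, w4}; ¬q ∨ ¬p there: w0:T, w1:T, w4:T. ✓
w5: successors {w0, w5}; ¬q ∨ ¬p there: w0:T, w5:F. ✓
w6: successors {w7}; ¬q ∨ ¬p there: w7:T. ✓
w7: successors {w2, w7}; ¬q ∨ ¬p there: w2:T, w7:T. ✓

{w0, w1, w2, w3, w4, w5, w6, w7}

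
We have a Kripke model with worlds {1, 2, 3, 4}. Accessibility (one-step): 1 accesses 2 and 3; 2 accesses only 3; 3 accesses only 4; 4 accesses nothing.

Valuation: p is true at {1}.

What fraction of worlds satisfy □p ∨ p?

1: □p is F, p is T. ✓
2: □p is F, p is F. ✗
3: □p is F, p is F. ✗
4: □p is T, p is F. ✓
That's 2 of 4 worlds, so 2/4 = 1/2.

1/2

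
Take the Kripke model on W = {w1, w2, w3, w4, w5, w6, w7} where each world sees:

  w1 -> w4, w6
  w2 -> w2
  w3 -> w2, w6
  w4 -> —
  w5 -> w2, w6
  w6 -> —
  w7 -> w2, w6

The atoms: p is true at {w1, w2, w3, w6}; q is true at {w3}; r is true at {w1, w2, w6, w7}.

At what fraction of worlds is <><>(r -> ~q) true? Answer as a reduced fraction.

4/7

w1: successors {w4, w6}; <>(r -> ~q) there: w4:F, w6:F. ✗
w2: successors {w2}; <>(r -> ~q) there: w2:T. ✓
w3: successors {w2, w6}; <>(r -> ~q) there: w2:T, w6:F. ✓
w4: no successors, so <><>(r -> ~q) fails. ✗
w5: successors {w2, w6}; <>(r -> ~q) there: w2:T, w6:F. ✓
w6: no successors, so <><>(r -> ~q) fails. ✗
w7: successors {w2, w6}; <>(r -> ~q) there: w2:T, w6:F. ✓
That's 4 of 7 worlds, so 4/7.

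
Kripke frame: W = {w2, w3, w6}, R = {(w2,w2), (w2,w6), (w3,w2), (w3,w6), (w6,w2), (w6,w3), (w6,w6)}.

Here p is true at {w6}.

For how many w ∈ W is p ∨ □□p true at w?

1

w2: p is F, □□p is F. ✗
w3: p is F, □□p is F. ✗
w6: p is T, □□p is F. ✓
Satisfying worlds: {w6}.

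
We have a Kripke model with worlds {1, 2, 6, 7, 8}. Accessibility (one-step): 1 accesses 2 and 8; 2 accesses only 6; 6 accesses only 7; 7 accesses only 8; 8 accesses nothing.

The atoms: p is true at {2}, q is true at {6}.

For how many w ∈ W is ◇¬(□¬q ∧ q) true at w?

1: successors {2, 8}; ¬(□¬q ∧ q) there: 2:T, 8:T. ✓
2: successors {6}; ¬(□¬q ∧ q) there: 6:F. ✗
6: successors {7}; ¬(□¬q ∧ q) there: 7:T. ✓
7: successors {8}; ¬(□¬q ∧ q) there: 8:T. ✓
8: no successors, so ◇¬(□¬q ∧ q) fails. ✗
Satisfying worlds: {1, 6, 7}.

3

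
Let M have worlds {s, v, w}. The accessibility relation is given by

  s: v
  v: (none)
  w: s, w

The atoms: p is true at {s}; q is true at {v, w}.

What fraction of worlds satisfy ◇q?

2/3

s: successors {v}; q there: v:T. ✓
v: no successors, so ◇q fails. ✗
w: successors {s, w}; q there: s:F, w:T. ✓
That's 2 of 3 worlds, so 2/3.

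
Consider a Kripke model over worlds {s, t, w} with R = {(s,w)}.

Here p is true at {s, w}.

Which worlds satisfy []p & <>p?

s: []p is T, <>p is T. ✓
t: []p is T, <>p is F. ✗
w: []p is T, <>p is F. ✗

{s}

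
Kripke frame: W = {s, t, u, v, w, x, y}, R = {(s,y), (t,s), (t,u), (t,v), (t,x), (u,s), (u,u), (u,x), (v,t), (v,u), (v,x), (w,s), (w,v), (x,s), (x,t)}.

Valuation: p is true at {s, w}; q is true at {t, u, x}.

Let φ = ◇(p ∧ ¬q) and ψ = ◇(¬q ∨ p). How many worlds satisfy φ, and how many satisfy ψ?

For ◇(p ∧ ¬q):
s: successors {y}; p ∧ ¬q there: y:F. ✗
t: successors {s, u, v, x}; p ∧ ¬q there: s:T, u:F, v:F, x:F. ✓
u: successors {s, u, x}; p ∧ ¬q there: s:T, u:F, x:F. ✓
v: successors {t, u, x}; p ∧ ¬q there: t:F, u:F, x:F. ✗
w: successors {s, v}; p ∧ ¬q there: s:T, v:F. ✓
x: successors {s, t}; p ∧ ¬q there: s:T, t:F. ✓
y: no successors, so ◇(p ∧ ¬q) fails. ✗
— 4 worlds.
For ◇(¬q ∨ p):
s: successors {y}; ¬q ∨ p there: y:T. ✓
t: successors {s, u, v, x}; ¬q ∨ p there: s:T, u:F, v:T, x:F. ✓
u: successors {s, u, x}; ¬q ∨ p there: s:T, u:F, x:F. ✓
v: successors {t, u, x}; ¬q ∨ p there: t:F, u:F, x:F. ✗
w: successors {s, v}; ¬q ∨ p there: s:T, v:T. ✓
x: successors {s, t}; ¬q ∨ p there: s:T, t:F. ✓
y: no successors, so ◇(¬q ∨ p) fails. ✗
— 5 worlds.

4 and 5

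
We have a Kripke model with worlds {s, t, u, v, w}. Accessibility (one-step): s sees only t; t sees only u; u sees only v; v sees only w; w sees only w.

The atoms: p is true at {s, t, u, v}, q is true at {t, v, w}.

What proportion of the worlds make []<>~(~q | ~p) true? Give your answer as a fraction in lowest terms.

s: successors {t}; <>~(~q | ~p) there: t:F. ✗
t: successors {u}; <>~(~q | ~p) there: u:T. ✓
u: successors {v}; <>~(~q | ~p) there: v:F. ✗
v: successors {w}; <>~(~q | ~p) there: w:F. ✗
w: successors {w}; <>~(~q | ~p) there: w:F. ✗
That's 1 of 5 worlds, so 1/5.

1/5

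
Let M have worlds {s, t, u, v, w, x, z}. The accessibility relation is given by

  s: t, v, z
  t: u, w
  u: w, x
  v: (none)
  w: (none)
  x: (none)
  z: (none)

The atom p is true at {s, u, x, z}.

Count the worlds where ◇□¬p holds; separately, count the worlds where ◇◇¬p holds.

For ◇□¬p:
s: successors {t, v, z}; □¬p there: t:F, v:T, z:T. ✓
t: successors {u, w}; □¬p there: u:F, w:T. ✓
u: successors {w, x}; □¬p there: w:T, x:T. ✓
v: no successors, so ◇□¬p fails. ✗
w: no successors, so ◇□¬p fails. ✗
x: no successors, so ◇□¬p fails. ✗
z: no successors, so ◇□¬p fails. ✗
— 3 worlds.
For ◇◇¬p:
s: successors {t, v, z}; ◇¬p there: t:T, v:F, z:F. ✓
t: successors {u, w}; ◇¬p there: u:T, w:F. ✓
u: successors {w, x}; ◇¬p there: w:F, x:F. ✗
v: no successors, so ◇◇¬p fails. ✗
w: no successors, so ◇◇¬p fails. ✗
x: no successors, so ◇◇¬p fails. ✗
z: no successors, so ◇◇¬p fails. ✗
— 2 worlds.

3 and 2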